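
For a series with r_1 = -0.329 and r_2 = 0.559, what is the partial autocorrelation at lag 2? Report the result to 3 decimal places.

φ_{22} = (r_2 − r_1²) / (1 − r_1²)
r_1² = (-0.329)² = 0.108241
Numerator = 0.559 − 0.1082 = 0.4508; denominator = 1 − 0.1082 = 0.8918
φ_{22} = 0.4508 / 0.8918 = 0.505

0.505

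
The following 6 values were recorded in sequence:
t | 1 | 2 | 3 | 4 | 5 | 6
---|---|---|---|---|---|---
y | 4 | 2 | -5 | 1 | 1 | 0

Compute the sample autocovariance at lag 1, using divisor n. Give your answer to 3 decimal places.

-0.958

Mean ȳ = (4 + 2 − 5 + 1 + 1 + 0)/6 = 0.5000
Deviations: 3.5000, 1.5000, -5.5000, 0.5000, 0.5000, -0.5000
Σ_{t=1}^{5}(y_t−ȳ)(y_{t+1}−ȳ) = -5.7500
γ_1 = -5.7500 / 6 = -0.958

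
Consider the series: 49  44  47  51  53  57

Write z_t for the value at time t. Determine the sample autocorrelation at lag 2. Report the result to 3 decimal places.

-0.045

Mean z̄ = (49 + 44 + 47 + 51 + 53 + 57)/6 = 50.1667
Σ(z_t−z̄)(z_{t+2}−z̄) = (3.6944) + (-5.1389) + (-8.9722) + (5.6944) = -4.7222
Denominator Σ(z_t−z̄)² = 104.8333
r_2 = -4.7222 / 104.8333 = -0.045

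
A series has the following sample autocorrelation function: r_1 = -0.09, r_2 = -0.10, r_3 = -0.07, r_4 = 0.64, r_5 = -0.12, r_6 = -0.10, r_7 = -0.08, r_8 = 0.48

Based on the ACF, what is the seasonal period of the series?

4

The largest autocorrelation is r_4 = 0.64, with a weaker echo at lag 8 (0.48); the remaining lags stay at or below -0.07.
The dominant spike at lag 4 indicates a seasonal period of 4.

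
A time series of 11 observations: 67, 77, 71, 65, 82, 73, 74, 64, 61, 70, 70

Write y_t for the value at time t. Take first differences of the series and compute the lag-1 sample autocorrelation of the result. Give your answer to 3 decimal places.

First differences Δy: 10, -6, -6, 17, -9, 1, -10, -3, 9, 0
Mean of differences = 0.3000
Numerator Σ(Δy_t−Δȳ)(Δy_{t+1}−Δȳ) = -292.9900
Denominator Σ(Δy_t−Δȳ)² = 732.1000
r_1(Δy) = -292.9900 / 732.1000 = -0.400

-0.400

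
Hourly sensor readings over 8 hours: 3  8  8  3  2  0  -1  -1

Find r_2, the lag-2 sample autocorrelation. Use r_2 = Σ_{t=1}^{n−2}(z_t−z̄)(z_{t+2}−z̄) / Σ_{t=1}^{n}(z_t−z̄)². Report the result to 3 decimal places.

0.122

Mean z̄ = (3 + 8 + 8 + 3 + 2 + 0 − 1 − 1)/8 = 2.7500
Numerator Σ_{t=1}^{6}(z_t−z̄)(z_{t+2}−z̄) = 11.1250
Denominator Σ(z_t−z̄)² = 91.5000
r_2 = 11.1250 / 91.5000 = 0.122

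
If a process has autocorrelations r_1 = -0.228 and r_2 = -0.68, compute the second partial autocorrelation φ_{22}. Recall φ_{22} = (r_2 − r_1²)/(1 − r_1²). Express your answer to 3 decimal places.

-0.772

φ_{22} = (r_2 − r_1²) / (1 − r_1²)
r_1² = (-0.228)² = 0.051984
Numerator = -0.68 − 0.0520 = -0.7320; denominator = 1 − 0.0520 = 0.9480
φ_{22} = -0.7320 / 0.9480 = -0.772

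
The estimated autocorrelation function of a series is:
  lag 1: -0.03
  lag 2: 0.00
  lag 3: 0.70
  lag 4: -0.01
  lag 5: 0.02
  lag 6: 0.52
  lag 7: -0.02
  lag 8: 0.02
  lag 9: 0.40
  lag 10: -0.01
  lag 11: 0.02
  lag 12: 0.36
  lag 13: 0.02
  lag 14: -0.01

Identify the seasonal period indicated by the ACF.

The largest autocorrelation is r_3 = 0.70, with weaker echoes at lags 6 (0.52), 9 (0.40) and 12 (0.36); the remaining lags stay at or below 0.02.
The dominant spike at lag 3 indicates a seasonal period of 3.

3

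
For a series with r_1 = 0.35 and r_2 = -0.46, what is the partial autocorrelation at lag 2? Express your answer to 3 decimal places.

φ_{22} = (r_2 − r_1²) / (1 − r_1²)
r_1² = (0.35)² = 0.1225
Numerator = -0.46 − 0.1225 = -0.5825; denominator = 1 − 0.1225 = 0.8775
φ_{22} = -0.5825 / 0.8775 = -0.664

-0.664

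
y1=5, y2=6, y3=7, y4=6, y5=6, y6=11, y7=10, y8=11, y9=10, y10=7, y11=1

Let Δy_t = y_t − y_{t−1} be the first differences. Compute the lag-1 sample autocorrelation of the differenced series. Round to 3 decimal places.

0.191

First differences Δy: 1, 1, -1, 0, 5, -1, 1, -1, -3, -6
Mean of differences = -0.4000
Numerator Σ(Δy_t−Δȳ)(Δy_{t+1}−Δȳ) = 14.2400
Denominator Σ(Δy_t−Δȳ)² = 74.4000
r_1(Δy) = 14.2400 / 74.4000 = 0.191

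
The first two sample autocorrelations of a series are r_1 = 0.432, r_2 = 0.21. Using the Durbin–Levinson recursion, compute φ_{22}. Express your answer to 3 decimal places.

0.029

φ_{22} = (r_2 − r_1²) / (1 − r_1²)
r_1² = (0.432)² = 0.186624
Numerator = 0.21 − 0.1866 = 0.0234; denominator = 1 − 0.1866 = 0.8134
φ_{22} = 0.0234 / 0.8134 = 0.029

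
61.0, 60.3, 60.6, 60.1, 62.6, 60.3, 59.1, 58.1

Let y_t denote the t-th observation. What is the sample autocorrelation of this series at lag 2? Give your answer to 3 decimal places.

Mean ȳ = (61.0 + 60.3 + 60.6 + 60.1 + 62.6 + 60.3 + 59.1 + 58.1)/8 = 60.2625
Deviations from mean: 0.7375, 0.0375, 0.3375, -0.1625, 2.3375, 0.0375, -1.1625, -2.1625
Numerator Σ_{t=1}^{6}(y_t−ȳ)(y_{t+2}−ȳ) = -1.7728
Denominator Σ(y_t−ȳ)² = 12.1788
r_2 = -1.7728 / 12.1788 = -0.146

-0.146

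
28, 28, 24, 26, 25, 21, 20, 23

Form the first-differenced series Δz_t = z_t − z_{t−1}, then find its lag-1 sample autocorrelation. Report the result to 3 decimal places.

First differences Δz: 0, -4, 2, -1, -4, -1, 3
Mean of differences = -0.7143
Numerator Σ(Δz_t−Δz̄)(Δz_{t+1}−Δz̄) = -11.2245
Denominator Σ(Δz_t−Δz̄)² = 43.4286
r_1(Δz) = -11.2245 / 43.4286 = -0.258

-0.258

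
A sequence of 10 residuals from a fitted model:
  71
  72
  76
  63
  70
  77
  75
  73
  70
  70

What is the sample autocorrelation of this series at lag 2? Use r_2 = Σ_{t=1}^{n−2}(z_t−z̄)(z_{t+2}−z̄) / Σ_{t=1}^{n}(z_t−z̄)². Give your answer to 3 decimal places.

Mean z̄ = (71 + 72 + 76 + 63 + 70 + 77 + 75 + 73 + 70 + 70)/10 = 71.7000
Numerator Σ_{t=1}^{8}(z_t−z̄)(z_{t+2}−z̄) = -65.5800
Denominator Σ(z_t−z̄)² = 144.1000
r_2 = -65.5800 / 144.1000 = -0.455

-0.455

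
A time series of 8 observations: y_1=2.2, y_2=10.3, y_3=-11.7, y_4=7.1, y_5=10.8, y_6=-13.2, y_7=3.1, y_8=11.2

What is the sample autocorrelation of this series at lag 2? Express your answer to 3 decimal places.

Mean ȳ = (2.2 + 10.3 − 11.7 + 7.1 + 10.8 − 13.2 + 3.1 + 11.2)/8 = 2.4750
Numerator Σ_{t=1}^{6}(y_t−ȳ)(y_{t+2}−ȳ) = -281.9763
Denominator Σ(y_t−ȳ)² = 675.1550
r_2 = -281.9763 / 675.1550 = -0.418

-0.418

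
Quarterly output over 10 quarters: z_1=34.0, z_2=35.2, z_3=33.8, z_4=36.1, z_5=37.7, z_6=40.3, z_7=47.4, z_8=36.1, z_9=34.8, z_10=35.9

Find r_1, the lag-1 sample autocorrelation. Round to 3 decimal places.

Mean z̄ = (34.0 + 35.2 + 33.8 + 36.1 + 37.7 + 40.3 + 47.4 + 36.1 + 34.8 + 35.9)/10 = 37.1300
Numerator Σ_{t=1}^{9}(z_t−z̄)(z_{t+1}−z̄) = 44.3611
Denominator Σ(z_t−z̄)² = 149.5210
r_1 = 44.3611 / 149.5210 = 0.297

0.297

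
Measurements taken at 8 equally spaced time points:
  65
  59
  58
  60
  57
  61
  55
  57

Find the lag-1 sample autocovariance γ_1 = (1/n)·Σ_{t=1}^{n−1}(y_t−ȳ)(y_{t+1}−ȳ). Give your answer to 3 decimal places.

Mean ȳ = (65 + 59 + 58 + 60 + 57 + 61 + 55 + 57)/8 = 59.0000
Deviations: 6.0000, 0.0000, -1.0000, 1.0000, -2.0000, 2.0000, -4.0000, -2.0000
Σ_{t=1}^{7}(y_t−ȳ)(y_{t+1}−ȳ) = -7.0000
γ_1 = -7.0000 / 8 = -0.875

-0.875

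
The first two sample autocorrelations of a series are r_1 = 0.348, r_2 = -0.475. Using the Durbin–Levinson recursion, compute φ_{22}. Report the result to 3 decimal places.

φ_{22} = (r_2 − r_1²) / (1 − r_1²)
r_1² = (0.348)² = 0.121104
Numerator = -0.475 − 0.1211 = -0.5961; denominator = 1 − 0.1211 = 0.8789
φ_{22} = -0.5961 / 0.8789 = -0.678

-0.678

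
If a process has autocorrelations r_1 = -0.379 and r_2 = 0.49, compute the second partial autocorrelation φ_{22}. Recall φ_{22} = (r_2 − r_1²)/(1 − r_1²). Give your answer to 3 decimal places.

φ_{22} = (r_2 − r_1²) / (1 − r_1²)
r_1² = (-0.379)² = 0.143641
Numerator = 0.49 − 0.1436 = 0.3464; denominator = 1 − 0.1436 = 0.8564
φ_{22} = 0.3464 / 0.8564 = 0.404

0.404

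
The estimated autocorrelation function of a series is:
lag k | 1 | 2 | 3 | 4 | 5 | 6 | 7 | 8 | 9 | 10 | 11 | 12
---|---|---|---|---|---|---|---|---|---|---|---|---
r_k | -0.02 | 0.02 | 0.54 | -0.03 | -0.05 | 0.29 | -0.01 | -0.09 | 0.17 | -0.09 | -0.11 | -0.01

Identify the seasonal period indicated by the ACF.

3

The largest autocorrelation is r_3 = 0.54, with weaker echoes at lags 6 (0.29) and 9 (0.17); the remaining lags stay at or below 0.02.
The dominant spike at lag 3 indicates a seasonal period of 3.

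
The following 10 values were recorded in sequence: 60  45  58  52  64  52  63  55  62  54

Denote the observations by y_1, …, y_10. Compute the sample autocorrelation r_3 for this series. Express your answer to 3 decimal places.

Mean ȳ = (60 + 45 + 58 + 52 + 64 + 52 + 63 + 55 + 62 + 54)/10 = 56.5000
Numerator Σ_{t=1}^{7}(y_t−ȳ)(y_{t+3}−ȳ) = -190.2500
Denominator Σ(y_t−ȳ)² = 324.5000
r_3 = -190.2500 / 324.5000 = -0.586

-0.586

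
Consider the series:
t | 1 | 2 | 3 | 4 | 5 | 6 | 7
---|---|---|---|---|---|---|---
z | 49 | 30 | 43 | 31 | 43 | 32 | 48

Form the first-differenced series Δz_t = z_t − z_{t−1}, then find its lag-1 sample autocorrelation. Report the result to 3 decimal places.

-0.715

First differences Δz: -19, 13, -12, 12, -11, 16
Mean of differences = -0.1667
Numerator Σ(Δz_t−Δz̄)(Δz_{t+1}−Δz̄) = -854.6944
Denominator Σ(Δz_t−Δz̄)² = 1194.8333
r_1(Δz) = -854.6944 / 1194.8333 = -0.715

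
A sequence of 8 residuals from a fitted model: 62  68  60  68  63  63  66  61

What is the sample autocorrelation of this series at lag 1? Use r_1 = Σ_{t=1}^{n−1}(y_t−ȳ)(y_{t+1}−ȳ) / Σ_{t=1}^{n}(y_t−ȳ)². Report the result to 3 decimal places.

-0.755

Mean ȳ = (62 + 68 + 60 + 68 + 63 + 63 + 66 + 61)/8 = 63.8750
Deviations from mean: -1.8750, 4.1250, -3.8750, 4.1250, -0.8750, -0.8750, 2.1250, -2.8750
Numerator Σ_{t=1}^{7}(y_t−ȳ)(y_{t+1}−ȳ) = -50.5156
Denominator Σ(y_t−ȳ)² = 66.8750
r_1 = -50.5156 / 66.8750 = -0.755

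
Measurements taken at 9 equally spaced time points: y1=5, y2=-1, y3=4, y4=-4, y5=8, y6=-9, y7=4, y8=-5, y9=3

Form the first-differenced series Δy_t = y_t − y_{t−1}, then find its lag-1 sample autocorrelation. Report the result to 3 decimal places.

-0.896

First differences Δy: -6, 5, -8, 12, -17, 13, -9, 8
Mean of differences = -0.2500
Numerator Σ(Δy_t−Δȳ)(Δy_{t+1}−Δȳ) = -781.0625
Denominator Σ(Δy_t−Δȳ)² = 871.5000
r_1(Δy) = -781.0625 / 871.5000 = -0.896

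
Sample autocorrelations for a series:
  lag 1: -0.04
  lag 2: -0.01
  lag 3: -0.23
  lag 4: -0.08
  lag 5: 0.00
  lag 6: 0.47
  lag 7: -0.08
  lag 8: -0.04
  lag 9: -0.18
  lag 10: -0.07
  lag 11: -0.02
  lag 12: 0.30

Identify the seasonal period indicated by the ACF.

6

The largest autocorrelation is r_6 = 0.47, with a weaker echo at lag 12 (0.30); the remaining lags stay at or below 0.00.
The dominant spike at lag 6 indicates a seasonal period of 6.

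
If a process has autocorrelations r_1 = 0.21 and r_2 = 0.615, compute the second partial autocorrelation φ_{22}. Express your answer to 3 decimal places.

0.597

φ_{22} = (r_2 − r_1²) / (1 − r_1²)
r_1² = (0.21)² = 0.0441
Numerator = 0.615 − 0.0441 = 0.5709; denominator = 1 − 0.0441 = 0.9559
φ_{22} = 0.5709 / 0.9559 = 0.597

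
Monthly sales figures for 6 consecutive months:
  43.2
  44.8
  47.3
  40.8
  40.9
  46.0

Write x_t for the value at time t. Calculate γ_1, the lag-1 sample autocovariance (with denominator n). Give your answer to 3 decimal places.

-0.872

Mean x̄ = (43.2 + 44.8 + 47.3 + 40.8 + 40.9 + 46.0)/6 = 43.8333
Deviations: -0.6333, 0.9667, 3.4667, -3.0333, -2.9333, 2.1667
Σ_{t=1}^{5}(x_t−x̄)(x_{t+1}−x̄) = -5.2344
γ_1 = -5.2344 / 6 = -0.872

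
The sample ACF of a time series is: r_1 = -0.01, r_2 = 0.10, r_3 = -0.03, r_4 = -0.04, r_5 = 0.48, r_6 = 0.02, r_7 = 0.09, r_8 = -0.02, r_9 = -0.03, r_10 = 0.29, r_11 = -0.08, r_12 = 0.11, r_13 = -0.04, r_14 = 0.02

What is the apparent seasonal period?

The largest autocorrelation is r_5 = 0.48, with a weaker echo at lag 10 (0.29); the remaining lags stay at or below 0.11.
The dominant spike at lag 5 indicates a seasonal period of 5.

5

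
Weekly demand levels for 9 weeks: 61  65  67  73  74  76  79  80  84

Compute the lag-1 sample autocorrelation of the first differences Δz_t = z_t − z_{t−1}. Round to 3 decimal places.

-0.498

First differences Δz: 4, 2, 6, 1, 2, 3, 1, 4
Mean of differences = 2.8750
Numerator Σ(Δz_t−Δz̄)(Δz_{t+1}−Δz̄) = -10.3906
Denominator Σ(Δz_t−Δz̄)² = 20.8750
r_1(Δz) = -10.3906 / 20.8750 = -0.498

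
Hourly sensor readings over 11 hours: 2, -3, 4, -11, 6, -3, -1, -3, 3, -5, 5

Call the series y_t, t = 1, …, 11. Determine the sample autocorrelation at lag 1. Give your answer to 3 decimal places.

Mean ȳ = (2 − 3 + 4 − 11 + 6 − 3 − 1 − 3 + 3 − 5 + 5)/11 = -0.5455
Numerator Σ_{t=1}^{10}(y_t−ȳ)(y_{t+1}−ȳ) = -196.3884
Denominator Σ(y_t−ȳ)² = 260.7273
r_1 = -196.3884 / 260.7273 = -0.753

-0.753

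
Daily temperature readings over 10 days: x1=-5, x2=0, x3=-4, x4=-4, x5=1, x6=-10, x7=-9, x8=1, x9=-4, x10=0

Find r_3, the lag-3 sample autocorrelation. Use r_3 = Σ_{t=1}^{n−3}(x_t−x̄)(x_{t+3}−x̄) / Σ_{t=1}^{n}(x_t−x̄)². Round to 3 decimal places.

Mean x̄ = (-5 + 0 − 4 − 4 + 1 − 10 − 9 + 1 − 4 + 0)/10 = -3.4000
Σ(x_t−x̄)(x_{t+3}−x̄) = (0.9600) + (14.9600) + (3.9600) + (3.3600) + (19.3600) + (3.9600) + (-19.0400) = 27.5200
Denominator Σ(x_t−x̄)² = 140.4000
r_3 = 27.5200 / 140.4000 = 0.196

0.196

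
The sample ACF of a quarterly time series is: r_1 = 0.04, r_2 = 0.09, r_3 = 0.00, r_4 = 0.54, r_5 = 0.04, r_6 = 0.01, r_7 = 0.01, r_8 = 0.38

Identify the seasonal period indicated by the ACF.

4

The largest autocorrelation is r_4 = 0.54, with a weaker echo at lag 8 (0.38); the remaining lags stay at or below 0.09.
The dominant spike at lag 4 indicates a seasonal period of 4.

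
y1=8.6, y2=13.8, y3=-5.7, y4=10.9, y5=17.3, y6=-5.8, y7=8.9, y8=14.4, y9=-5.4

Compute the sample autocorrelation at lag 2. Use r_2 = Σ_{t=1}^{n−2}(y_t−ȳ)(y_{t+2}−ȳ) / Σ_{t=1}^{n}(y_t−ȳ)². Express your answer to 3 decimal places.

Mean ȳ = (8.6 + 13.8 − 5.7 + 10.9 + 17.3 − 5.8 + 8.9 + 14.4 − 5.4)/9 = 6.3333
Σ(y_t−ȳ)(y_{t+2}−ȳ) = (-27.2756) + (34.0978) + (-131.9656) + (-55.4089) + (28.1478) + (-97.8756) + (-30.1156) = -280.3956
Denominator Σ(y_t−ȳ)² = 703.3600
r_2 = -280.3956 / 703.3600 = -0.399

-0.399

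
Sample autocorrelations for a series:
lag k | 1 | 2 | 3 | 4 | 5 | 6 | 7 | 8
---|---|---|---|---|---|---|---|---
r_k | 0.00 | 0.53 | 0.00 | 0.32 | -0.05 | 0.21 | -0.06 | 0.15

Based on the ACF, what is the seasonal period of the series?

The largest autocorrelation is r_2 = 0.53, with weaker echoes at lags 4 (0.32), 6 (0.21) and 8 (0.15); the remaining lags stay at or below 0.00.
The dominant spike at lag 2 indicates a seasonal period of 2.

2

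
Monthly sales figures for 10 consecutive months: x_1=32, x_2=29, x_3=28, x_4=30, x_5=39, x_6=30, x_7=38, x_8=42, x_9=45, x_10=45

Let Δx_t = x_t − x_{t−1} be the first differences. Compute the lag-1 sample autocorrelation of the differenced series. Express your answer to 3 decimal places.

First differences Δx: -3, -1, 2, 9, -9, 8, 4, 3, 0
Mean of differences = 1.4444
Numerator Σ(Δx_t−Δx̄)(Δx_{t+1}−Δx̄) = -115.1975
Denominator Σ(Δx_t−Δx̄)² = 246.2222
r_1(Δx) = -115.1975 / 246.2222 = -0.468

-0.468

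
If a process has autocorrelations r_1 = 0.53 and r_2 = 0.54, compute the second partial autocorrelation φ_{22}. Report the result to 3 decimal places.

0.360

φ_{22} = (r_2 − r_1²) / (1 − r_1²)
r_1² = (0.53)² = 0.2809
Numerator = 0.54 − 0.2809 = 0.2591; denominator = 1 − 0.2809 = 0.7191
φ_{22} = 0.2591 / 0.7191 = 0.360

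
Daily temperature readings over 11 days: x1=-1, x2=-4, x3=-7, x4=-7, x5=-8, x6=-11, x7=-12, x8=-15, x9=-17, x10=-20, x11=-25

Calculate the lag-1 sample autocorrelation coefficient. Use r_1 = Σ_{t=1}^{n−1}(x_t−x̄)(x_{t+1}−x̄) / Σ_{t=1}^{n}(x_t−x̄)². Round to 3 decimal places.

0.644

Mean x̄ = (-1 − 4 − 7 − 7 − 8 − 11 − 12 − 15 − 17 − 20 − 25)/11 = -11.5455
Numerator Σ_{t=1}^{10}(x_t−x̄)(x_{t+1}−x̄) = 332.6116
Denominator Σ(x_t−x̄)² = 516.7273
r_1 = 332.6116 / 516.7273 = 0.644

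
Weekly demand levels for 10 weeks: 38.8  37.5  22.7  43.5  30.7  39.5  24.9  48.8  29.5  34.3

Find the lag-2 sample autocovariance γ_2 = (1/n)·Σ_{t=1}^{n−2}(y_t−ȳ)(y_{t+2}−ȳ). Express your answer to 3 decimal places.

21.707

Mean ȳ = (38.8 + 37.5 + 22.7 + 43.5 + 30.7 + 39.5 + 24.9 + 48.8 + 29.5 + 34.3)/10 = 35.0200
Σ_{t=1}^{8}(y_t−ȳ)(y_{t+2}−ȳ) = 217.0672
γ_2 = 217.0672 / 10 = 21.707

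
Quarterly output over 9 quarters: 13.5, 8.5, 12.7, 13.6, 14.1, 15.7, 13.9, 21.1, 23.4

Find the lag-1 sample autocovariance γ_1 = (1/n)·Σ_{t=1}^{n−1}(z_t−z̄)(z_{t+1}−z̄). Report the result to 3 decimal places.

Mean z̄ = (13.5 + 8.5 + 12.7 + 13.6 + 14.1 + 15.7 + 13.9 + 21.1 + 23.4)/9 = 15.1667
Σ_{t=1}^{8}(z_t−z̄)(z_{t+1}−z̄) = 73.1822
γ_1 = 73.1822 / 9 = 8.131

8.131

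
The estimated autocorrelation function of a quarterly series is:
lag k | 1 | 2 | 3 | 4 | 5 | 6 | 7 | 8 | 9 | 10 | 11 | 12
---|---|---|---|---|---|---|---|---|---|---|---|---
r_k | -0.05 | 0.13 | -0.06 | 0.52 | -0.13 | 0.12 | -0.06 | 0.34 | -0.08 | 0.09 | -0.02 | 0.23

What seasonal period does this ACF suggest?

The largest autocorrelation is r_4 = 0.52, with weaker echoes at lags 8 (0.34) and 12 (0.23); the remaining lags stay at or below 0.13.
The dominant spike at lag 4 indicates a seasonal period of 4.

4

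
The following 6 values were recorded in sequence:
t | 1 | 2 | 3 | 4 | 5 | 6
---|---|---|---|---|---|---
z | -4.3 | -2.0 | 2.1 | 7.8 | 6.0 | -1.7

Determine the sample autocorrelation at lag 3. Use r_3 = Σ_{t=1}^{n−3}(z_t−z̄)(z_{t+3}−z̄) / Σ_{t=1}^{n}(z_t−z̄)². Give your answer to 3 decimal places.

-0.467

Mean z̄ = (-4.3 − 2.0 + 2.1 + 7.8 + 6.0 − 1.7)/6 = 1.3167
Numerator Σ_{t=1}^{3}(z_t−z̄)(z_{t+3}−z̄) = -54.3108
Denominator Σ(z_t−z̄)² = 116.2283
r_3 = -54.3108 / 116.2283 = -0.467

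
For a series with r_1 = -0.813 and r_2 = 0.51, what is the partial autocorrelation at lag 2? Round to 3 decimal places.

φ_{22} = (r_2 − r_1²) / (1 − r_1²)
r_1² = (-0.813)² = 0.660969
Numerator = 0.51 − 0.6610 = -0.1510; denominator = 1 − 0.6610 = 0.3390
φ_{22} = -0.1510 / 0.3390 = -0.445

-0.445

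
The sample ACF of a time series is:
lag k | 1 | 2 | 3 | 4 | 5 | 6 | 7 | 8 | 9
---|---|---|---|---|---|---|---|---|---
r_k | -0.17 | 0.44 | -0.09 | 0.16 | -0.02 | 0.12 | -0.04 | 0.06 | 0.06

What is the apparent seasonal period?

The largest autocorrelation is r_2 = 0.44, with a weaker echo at lag 4 (0.16); the remaining lags stay at or below 0.12.
The dominant spike at lag 2 indicates a seasonal period of 2.

2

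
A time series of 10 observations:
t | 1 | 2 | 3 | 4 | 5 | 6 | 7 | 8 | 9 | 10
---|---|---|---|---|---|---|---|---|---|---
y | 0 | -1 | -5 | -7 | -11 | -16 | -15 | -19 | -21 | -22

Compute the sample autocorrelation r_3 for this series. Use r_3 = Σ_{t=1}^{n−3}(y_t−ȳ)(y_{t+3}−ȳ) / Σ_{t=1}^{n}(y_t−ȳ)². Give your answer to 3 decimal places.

Mean ȳ = (0 − 1 − 5 − 7 − 11 − 16 − 15 − 19 − 21 − 22)/10 = -11.7000
Σ(y_t−ȳ)(y_{t+3}−ȳ) = (54.9900) + (7.4900) + (-28.8100) + (-15.5100) + (-5.1100) + (39.9900) + (33.9900) = 87.0300
Denominator Σ(y_t−ȳ)² = 594.1000
r_3 = 87.0300 / 594.1000 = 0.146

0.146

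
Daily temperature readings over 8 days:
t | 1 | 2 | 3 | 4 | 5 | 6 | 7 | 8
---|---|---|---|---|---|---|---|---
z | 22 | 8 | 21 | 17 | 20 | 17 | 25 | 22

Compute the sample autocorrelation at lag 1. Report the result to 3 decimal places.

Mean z̄ = (22 + 8 + 21 + 17 + 20 + 17 + 25 + 22)/8 = 19.0000
Σ(z_t−z̄)(z_{t+1}−z̄) = (-33.0000) + (-22.0000) + (-4.0000) + (-2.0000) + (-2.0000) + (-12.0000) + (18.0000) = -57.0000
Denominator Σ(z_t−z̄)² = 188.0000
r_1 = -57.0000 / 188.0000 = -0.303

-0.303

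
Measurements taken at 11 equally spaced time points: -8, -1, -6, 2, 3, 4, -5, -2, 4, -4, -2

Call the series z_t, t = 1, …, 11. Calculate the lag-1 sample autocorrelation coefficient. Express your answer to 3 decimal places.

-0.084

Mean z̄ = (-8 − 1 − 6 + 2 + 3 + 4 − 5 − 2 + 4 − 4 − 2)/11 = -1.3636
Numerator Σ_{t=1}^{10}(z_t−z̄)(z_{t+1}−z̄) = -14.6777
Denominator Σ(z_t−z̄)² = 174.5455
r_1 = -14.6777 / 174.5455 = -0.084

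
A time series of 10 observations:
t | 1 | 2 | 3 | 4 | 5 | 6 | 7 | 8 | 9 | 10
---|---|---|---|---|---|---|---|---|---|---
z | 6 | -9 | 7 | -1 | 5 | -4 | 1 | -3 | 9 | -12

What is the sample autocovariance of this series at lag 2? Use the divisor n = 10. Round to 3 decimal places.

15.248

Mean z̄ = (6 − 9 + 7 − 1 + 5 − 4 + 1 − 3 + 9 − 12)/10 = -0.1000
Σ_{t=1}^{8}(z_t−z̄)(z_{t+2}−z̄) = 152.4800
γ_2 = 152.4800 / 10 = 15.248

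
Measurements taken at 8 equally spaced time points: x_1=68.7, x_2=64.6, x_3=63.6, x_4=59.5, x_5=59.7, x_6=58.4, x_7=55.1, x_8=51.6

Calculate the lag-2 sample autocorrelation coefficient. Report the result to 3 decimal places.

0.210

Mean x̄ = (68.7 + 64.6 + 63.6 + 59.5 + 59.7 + 58.4 + 55.1 + 51.6)/8 = 60.1500
Σ(x_t−x̄)(x_{t+2}−x̄) = (29.4975) + (-2.8925) + (-1.5525) + (1.1375) + (2.2725) + (14.9625) = 43.4250
Denominator Σ(x_t−x̄)² = 207.1000
r_2 = 43.4250 / 207.1000 = 0.210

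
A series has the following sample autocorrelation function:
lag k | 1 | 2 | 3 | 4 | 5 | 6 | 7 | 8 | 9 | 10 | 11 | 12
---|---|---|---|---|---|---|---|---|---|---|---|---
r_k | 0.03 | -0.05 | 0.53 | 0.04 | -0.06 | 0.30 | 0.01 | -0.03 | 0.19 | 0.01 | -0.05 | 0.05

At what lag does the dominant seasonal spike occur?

The largest autocorrelation is r_3 = 0.53, with weaker echoes at lags 6 (0.30) and 9 (0.19); the remaining lags stay at or below 0.05.
The dominant spike at lag 3 indicates a seasonal period of 3.

3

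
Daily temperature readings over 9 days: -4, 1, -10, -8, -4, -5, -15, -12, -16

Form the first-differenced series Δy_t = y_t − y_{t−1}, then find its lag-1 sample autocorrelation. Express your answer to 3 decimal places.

-0.463

First differences Δy: 5, -11, 2, 4, -1, -10, 3, -4
Mean of differences = -1.5000
Numerator Σ(Δy_t−Δȳ)(Δy_{t+1}−Δȳ) = -126.7500
Denominator Σ(Δy_t−Δȳ)² = 274.0000
r_1(Δy) = -126.7500 / 274.0000 = -0.463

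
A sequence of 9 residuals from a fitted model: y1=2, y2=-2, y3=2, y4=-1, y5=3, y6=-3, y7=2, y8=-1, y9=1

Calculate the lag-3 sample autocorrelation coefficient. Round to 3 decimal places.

Mean ȳ = (2 − 2 + 2 − 1 + 3 − 3 + 2 − 1 + 1)/9 = 0.3333
Σ(y_t−ȳ)(y_{t+3}−ȳ) = (-2.2222) + (-6.2222) + (-5.5556) + (-2.2222) + (-3.5556) + (-2.2222) = -22.0000
Denominator Σ(y_t−ȳ)² = 36.0000
r_3 = -22.0000 / 36.0000 = -0.611

-0.611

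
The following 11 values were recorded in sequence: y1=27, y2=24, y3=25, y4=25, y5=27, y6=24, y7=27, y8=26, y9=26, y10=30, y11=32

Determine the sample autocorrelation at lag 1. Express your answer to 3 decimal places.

Mean ȳ = (27 + 24 + 25 + 25 + 27 + 24 + 27 + 26 + 26 + 30 + 32)/11 = 26.6364
Numerator Σ_{t=1}^{10}(y_t−ȳ)(y_{t+1}−ȳ) = 19.5950
Denominator Σ(y_t−ȳ)² = 60.5455
r_1 = 19.5950 / 60.5455 = 0.324

0.324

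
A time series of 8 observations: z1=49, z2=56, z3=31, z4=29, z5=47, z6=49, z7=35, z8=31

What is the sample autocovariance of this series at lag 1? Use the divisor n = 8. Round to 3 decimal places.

9.764

Mean z̄ = (49 + 56 + 31 + 29 + 47 + 49 + 35 + 31)/8 = 40.8750
Deviations: 8.1250, 15.1250, -9.8750, -11.8750, 6.1250, 8.1250, -5.8750, -9.8750
Σ_{t=1}^{7}(z_t−z̄)(z_{t+1}−z̄) = 78.1094
γ_1 = 78.1094 / 8 = 9.764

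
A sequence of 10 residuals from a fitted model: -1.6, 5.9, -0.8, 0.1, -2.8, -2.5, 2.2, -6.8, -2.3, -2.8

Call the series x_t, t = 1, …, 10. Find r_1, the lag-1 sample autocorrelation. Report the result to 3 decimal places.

-0.147

Mean x̄ = (-1.6 + 5.9 − 0.8 + 0.1 − 2.8 − 2.5 + 2.2 − 6.8 − 2.3 − 2.8)/10 = -1.1400
Numerator Σ_{t=1}^{9}(x_t−x̄)(x_{t+1}−x̄) = -15.1796
Denominator Σ(x_t−x̄)² = 103.3240
r_1 = -15.1796 / 103.3240 = -0.147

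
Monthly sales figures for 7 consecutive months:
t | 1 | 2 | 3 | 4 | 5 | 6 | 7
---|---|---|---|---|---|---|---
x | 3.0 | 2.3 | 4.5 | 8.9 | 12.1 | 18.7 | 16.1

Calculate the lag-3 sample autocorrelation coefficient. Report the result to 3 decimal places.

Mean x̄ = (3.0 + 2.3 + 4.5 + 8.9 + 12.1 + 18.7 + 16.1)/7 = 9.3714
Numerator Σ_{t=1}^{4}(x_t−x̄)(x_{t+3}−x̄) = -64.9067
Denominator Σ(x_t−x̄)² = 254.2943
r_3 = -64.9067 / 254.2943 = -0.255

-0.255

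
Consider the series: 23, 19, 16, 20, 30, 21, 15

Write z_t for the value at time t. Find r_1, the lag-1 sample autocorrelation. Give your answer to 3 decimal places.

Mean z̄ = (23 + 19 + 16 + 20 + 30 + 21 + 15)/7 = 20.5714
Deviations from mean: 2.4286, -1.5714, -4.5714, -0.5714, 9.4286, 0.4286, -5.5714
Σ(z_t−z̄)(z_{t+1}−z̄) = (-3.8163) + (7.1837) + (2.6122) + (-5.3878) + (4.0408) + (-2.3878) = 2.2449
Denominator Σ(z_t−z̄)² = 149.7143
r_1 = 2.2449 / 149.7143 = 0.015

0.015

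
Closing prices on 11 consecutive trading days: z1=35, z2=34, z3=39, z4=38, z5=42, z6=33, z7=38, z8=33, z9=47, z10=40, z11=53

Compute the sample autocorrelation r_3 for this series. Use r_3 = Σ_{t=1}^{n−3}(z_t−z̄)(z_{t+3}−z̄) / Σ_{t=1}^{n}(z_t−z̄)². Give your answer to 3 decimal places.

-0.412

Mean z̄ = (35 + 34 + 39 + 38 + 42 + 33 + 38 + 33 + 47 + 40 + 53)/11 = 39.2727
Numerator Σ_{t=1}^{8}(z_t−z̄)(z_{t+3}−z̄) = -158.2231
Denominator Σ(z_t−z̄)² = 384.1818
r_3 = -158.2231 / 384.1818 = -0.412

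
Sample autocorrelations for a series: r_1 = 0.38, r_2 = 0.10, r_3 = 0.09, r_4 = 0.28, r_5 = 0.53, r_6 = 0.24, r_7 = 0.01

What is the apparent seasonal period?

5

The largest autocorrelation is r_5 = 0.53; the remaining lags stay at or below 0.38. The elevated value at lag 1 (0.38), dropping to 0.10 at lag 2, reflects decaying short-term dependence rather than seasonality.
The dominant spike at lag 5 indicates a seasonal period of 5.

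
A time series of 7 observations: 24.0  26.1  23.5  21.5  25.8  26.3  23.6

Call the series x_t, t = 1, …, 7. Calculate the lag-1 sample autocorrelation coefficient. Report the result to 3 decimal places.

Mean x̄ = (24.0 + 26.1 + 23.5 + 21.5 + 25.8 + 26.3 + 23.6)/7 = 24.4000
Deviations from mean: -0.4000, 1.7000, -0.9000, -2.9000, 1.4000, 1.9000, -0.8000
Σ(x_t−x̄)(x_{t+1}−x̄) = (-0.6800) + (-1.5300) + (2.6100) + (-4.0600) + (2.6600) + (-1.5200) = -2.5200
Denominator Σ(x_t−x̄)² = 18.4800
r_1 = -2.5200 / 18.4800 = -0.136

-0.136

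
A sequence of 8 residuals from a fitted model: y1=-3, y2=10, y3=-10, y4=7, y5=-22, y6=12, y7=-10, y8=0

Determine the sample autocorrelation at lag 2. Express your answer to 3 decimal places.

0.618

Mean ȳ = (-3 + 10 − 10 + 7 − 22 + 12 − 10 + 0)/8 = -2.0000
Deviations from mean: -1.0000, 12.0000, -8.0000, 9.0000, -20.0000, 14.0000, -8.0000, 2.0000
Σ(y_t−ȳ)(y_{t+2}−ȳ) = (8.0000) + (108.0000) + (160.0000) + (126.0000) + (160.0000) + (28.0000) = 590.0000
Denominator Σ(y_t−ȳ)² = 954.0000
r_2 = 590.0000 / 954.0000 = 0.618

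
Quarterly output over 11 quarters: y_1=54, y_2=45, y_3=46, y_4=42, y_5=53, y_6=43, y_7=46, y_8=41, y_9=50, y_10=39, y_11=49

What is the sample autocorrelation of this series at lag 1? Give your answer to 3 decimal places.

Mean ȳ = (54 + 45 + 46 + 42 + 53 + 43 + 46 + 41 + 50 + 39 + 49)/11 = 46.1818
Numerator Σ_{t=1}^{10}(y_t−ȳ)(y_{t+1}−ȳ) = -124.3967
Denominator Σ(y_t−ȳ)² = 237.6364
r_1 = -124.3967 / 237.6364 = -0.523

-0.523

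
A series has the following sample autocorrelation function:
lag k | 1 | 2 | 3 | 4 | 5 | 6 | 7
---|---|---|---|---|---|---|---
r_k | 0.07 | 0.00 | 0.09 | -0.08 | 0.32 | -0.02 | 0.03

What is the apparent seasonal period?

The largest autocorrelation is r_5 = 0.32; the remaining lags stay at or below 0.09.
The dominant spike at lag 5 indicates a seasonal period of 5.

5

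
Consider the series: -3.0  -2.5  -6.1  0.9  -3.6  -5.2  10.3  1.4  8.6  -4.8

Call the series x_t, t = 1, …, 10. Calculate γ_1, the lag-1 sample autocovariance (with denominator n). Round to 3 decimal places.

-3.428

Mean x̄ = (-3.0 − 2.5 − 6.1 + 0.9 − 3.6 − 5.2 + 10.3 + 1.4 + 8.6 − 4.8)/10 = -0.4000
Σ_{t=1}^{9}(x_t−x̄)(x_{t+1}−x̄) = -34.2800
γ_1 = -34.2800 / 10 = -3.428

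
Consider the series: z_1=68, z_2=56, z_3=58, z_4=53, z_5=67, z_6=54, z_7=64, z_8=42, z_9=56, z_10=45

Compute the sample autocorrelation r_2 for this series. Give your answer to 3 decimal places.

0.485

Mean z̄ = (68 + 56 + 58 + 53 + 67 + 54 + 64 + 42 + 56 + 45)/10 = 56.3000
Numerator Σ_{t=1}^{8}(z_t−z̄)(z_{t+2}−z̄) = 321.2200
Denominator Σ(z_t−z̄)² = 662.1000
r_2 = 321.2200 / 662.1000 = 0.485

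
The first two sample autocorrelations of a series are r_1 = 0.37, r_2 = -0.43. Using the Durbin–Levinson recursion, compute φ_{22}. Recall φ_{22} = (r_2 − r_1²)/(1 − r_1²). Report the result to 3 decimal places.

-0.657

φ_{22} = (r_2 − r_1²) / (1 − r_1²)
r_1² = (0.37)² = 0.1369
Numerator = -0.43 − 0.1369 = -0.5669; denominator = 1 − 0.1369 = 0.8631
φ_{22} = -0.5669 / 0.8631 = -0.657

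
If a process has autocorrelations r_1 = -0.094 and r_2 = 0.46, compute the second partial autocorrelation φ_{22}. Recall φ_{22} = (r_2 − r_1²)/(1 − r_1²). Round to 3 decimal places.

φ_{22} = (r_2 − r_1²) / (1 − r_1²)
r_1² = (-0.094)² = 0.008836
Numerator = 0.46 − 0.0088 = 0.4512; denominator = 1 − 0.0088 = 0.9912
φ_{22} = 0.4512 / 0.9912 = 0.455

0.455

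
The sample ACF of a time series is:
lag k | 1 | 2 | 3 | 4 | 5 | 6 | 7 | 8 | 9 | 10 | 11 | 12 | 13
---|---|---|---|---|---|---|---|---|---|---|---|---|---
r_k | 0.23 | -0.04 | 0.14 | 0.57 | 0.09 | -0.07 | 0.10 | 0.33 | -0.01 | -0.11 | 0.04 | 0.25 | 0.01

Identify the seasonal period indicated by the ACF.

4

The largest autocorrelation is r_4 = 0.57, with weaker echoes at lags 8 (0.33) and 12 (0.25); the remaining lags stay at or below 0.23.
The dominant spike at lag 4 indicates a seasonal period of 4.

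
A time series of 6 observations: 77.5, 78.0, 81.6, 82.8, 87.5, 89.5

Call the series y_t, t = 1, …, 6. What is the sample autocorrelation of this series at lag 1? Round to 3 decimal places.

Mean ȳ = (77.5 + 78.0 + 81.6 + 82.8 + 87.5 + 89.5)/6 = 82.8167
Deviations from mean: -5.3167, -4.8167, -1.2167, -0.0167, 4.6833, 6.6833
Σ(y_t−ȳ)(y_{t+1}−ȳ) = (25.6086) + (5.8603) + (0.0203) + (-0.0781) + (31.3003) = 62.7114
Denominator Σ(y_t−ȳ)² = 119.5483
r_1 = 62.7114 / 119.5483 = 0.525

0.525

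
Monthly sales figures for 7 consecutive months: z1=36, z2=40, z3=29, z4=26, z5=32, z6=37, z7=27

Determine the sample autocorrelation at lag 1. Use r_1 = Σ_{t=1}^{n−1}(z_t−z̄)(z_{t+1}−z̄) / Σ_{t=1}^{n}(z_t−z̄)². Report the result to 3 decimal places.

Mean z̄ = (36 + 40 + 29 + 26 + 32 + 37 + 27)/7 = 32.4286
Numerator Σ_{t=1}^{6}(z_t−z̄)(z_{t+1}−z̄) = -0.8980
Denominator Σ(z_t−z̄)² = 173.7143
r_1 = -0.8980 / 173.7143 = -0.005

-0.005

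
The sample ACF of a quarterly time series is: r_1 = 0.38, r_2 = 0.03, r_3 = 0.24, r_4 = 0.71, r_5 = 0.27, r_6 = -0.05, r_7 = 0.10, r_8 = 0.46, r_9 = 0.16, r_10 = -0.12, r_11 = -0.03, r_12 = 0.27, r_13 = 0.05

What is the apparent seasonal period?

4

The largest autocorrelation is r_4 = 0.71, with a weaker echo at lag 8 (0.46); the remaining lags stay at or below 0.38. The elevated value at lag 1 (0.38), dropping to 0.03 at lag 2, reflects decaying short-term dependence rather than seasonality.
The dominant spike at lag 4 indicates a seasonal period of 4.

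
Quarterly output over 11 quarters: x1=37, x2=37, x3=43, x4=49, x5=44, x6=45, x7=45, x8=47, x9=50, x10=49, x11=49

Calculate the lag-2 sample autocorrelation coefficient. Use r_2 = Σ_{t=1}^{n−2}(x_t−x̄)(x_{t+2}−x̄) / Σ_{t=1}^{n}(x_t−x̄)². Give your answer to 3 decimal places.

0.067

Mean x̄ = (37 + 37 + 43 + 49 + 44 + 45 + 45 + 47 + 50 + 49 + 49)/11 = 45.0000
Numerator Σ_{t=1}^{9}(x_t−x̄)(x_{t+2}−x̄) = 14.0000
Denominator Σ(x_t−x̄)² = 210.0000
r_2 = 14.0000 / 210.0000 = 0.067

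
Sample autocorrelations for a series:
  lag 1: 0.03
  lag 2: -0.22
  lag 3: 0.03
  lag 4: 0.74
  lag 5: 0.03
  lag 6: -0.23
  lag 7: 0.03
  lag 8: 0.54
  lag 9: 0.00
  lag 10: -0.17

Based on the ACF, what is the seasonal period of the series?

4

The largest autocorrelation is r_4 = 0.74, with a weaker echo at lag 8 (0.54); the remaining lags stay at or below 0.03.
The dominant spike at lag 4 indicates a seasonal period of 4.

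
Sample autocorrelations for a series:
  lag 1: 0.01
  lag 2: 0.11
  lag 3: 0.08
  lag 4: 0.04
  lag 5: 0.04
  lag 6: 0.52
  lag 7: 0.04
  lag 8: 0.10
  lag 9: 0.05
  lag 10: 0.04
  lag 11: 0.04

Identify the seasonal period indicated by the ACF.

6

The largest autocorrelation is r_6 = 0.52; the remaining lags stay at or below 0.11.
The dominant spike at lag 6 indicates a seasonal period of 6.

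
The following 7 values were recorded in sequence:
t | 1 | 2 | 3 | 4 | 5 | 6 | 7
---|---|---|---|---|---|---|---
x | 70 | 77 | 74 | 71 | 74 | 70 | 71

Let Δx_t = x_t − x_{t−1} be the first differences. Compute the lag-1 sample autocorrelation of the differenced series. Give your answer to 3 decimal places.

First differences Δx: 7, -3, -3, 3, -4, 1
Mean of differences = 0.1667
Numerator Σ(Δx_t−Δx̄)(Δx_{t+1}−Δx̄) = -35.8611
Denominator Σ(Δx_t−Δx̄)² = 92.8333
r_1(Δx) = -35.8611 / 92.8333 = -0.386

-0.386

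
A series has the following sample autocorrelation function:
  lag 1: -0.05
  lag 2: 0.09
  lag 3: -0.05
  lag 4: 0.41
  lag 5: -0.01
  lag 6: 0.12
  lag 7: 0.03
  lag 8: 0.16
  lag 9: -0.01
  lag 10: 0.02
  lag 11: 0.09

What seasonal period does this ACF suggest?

The largest autocorrelation is r_4 = 0.41, with a weaker echo at lag 8 (0.16); the remaining lags stay at or below 0.12.
The dominant spike at lag 4 indicates a seasonal period of 4.

4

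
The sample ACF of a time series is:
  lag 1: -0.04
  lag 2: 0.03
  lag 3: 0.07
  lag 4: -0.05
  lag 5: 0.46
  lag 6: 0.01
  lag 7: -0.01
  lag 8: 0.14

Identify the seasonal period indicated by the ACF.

The largest autocorrelation is r_5 = 0.46; the remaining lags stay at or below 0.14.
The dominant spike at lag 5 indicates a seasonal period of 5.

5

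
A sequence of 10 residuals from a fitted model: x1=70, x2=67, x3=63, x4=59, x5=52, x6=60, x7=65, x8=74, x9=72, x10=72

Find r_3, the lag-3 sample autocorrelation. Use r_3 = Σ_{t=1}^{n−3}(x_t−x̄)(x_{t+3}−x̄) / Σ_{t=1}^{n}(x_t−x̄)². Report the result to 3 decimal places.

Mean x̄ = (70 + 67 + 63 + 59 + 52 + 60 + 65 + 74 + 72 + 72)/10 = 65.4000
Σ(x_t−x̄)(x_{t+3}−x̄) = (-29.4400) + (-21.4400) + (12.9600) + (2.5600) + (-115.2400) + (-35.6400) + (-2.6400) = -188.8800
Denominator Σ(x_t−x̄)² = 440.4000
r_3 = -188.8800 / 440.4000 = -0.429

-0.429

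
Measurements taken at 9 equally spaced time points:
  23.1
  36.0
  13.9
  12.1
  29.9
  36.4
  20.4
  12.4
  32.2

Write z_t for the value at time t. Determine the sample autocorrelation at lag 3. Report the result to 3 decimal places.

Mean z̄ = (23.1 + 36.0 + 13.9 + 12.1 + 29.9 + 36.4 + 20.4 + 12.4 + 32.2)/9 = 24.0444
Numerator Σ_{t=1}^{6}(z_t−z̄)(z_{t+3}−z̄) = 32.0596
Denominator Σ(z_t−z̄)² = 791.7422
r_3 = 32.0596 / 791.7422 = 0.040

0.040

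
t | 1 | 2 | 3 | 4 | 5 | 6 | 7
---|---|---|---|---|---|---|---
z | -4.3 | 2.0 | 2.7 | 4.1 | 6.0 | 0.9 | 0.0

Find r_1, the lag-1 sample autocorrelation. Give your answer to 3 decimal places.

Mean z̄ = (-4.3 + 2.0 + 2.7 + 4.1 + 6.0 + 0.9 + 0.0)/7 = 1.6286
Deviations from mean: -5.9286, 0.3714, 1.0714, 2.4714, 4.3714, -0.7286, -1.6286
Numerator Σ_{t=1}^{6}(z_t−z̄)(z_{t+1}−z̄) = 9.6492
Denominator Σ(z_t−z̄)² = 64.8343
r_1 = 9.6492 / 64.8343 = 0.149

0.149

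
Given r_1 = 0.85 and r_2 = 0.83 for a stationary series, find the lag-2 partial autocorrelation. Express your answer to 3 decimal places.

0.387

φ_{22} = (r_2 − r_1²) / (1 − r_1²)
r_1² = (0.85)² = 0.7225
Numerator = 0.83 − 0.7225 = 0.1075; denominator = 1 − 0.7225 = 0.2775
φ_{22} = 0.1075 / 0.2775 = 0.387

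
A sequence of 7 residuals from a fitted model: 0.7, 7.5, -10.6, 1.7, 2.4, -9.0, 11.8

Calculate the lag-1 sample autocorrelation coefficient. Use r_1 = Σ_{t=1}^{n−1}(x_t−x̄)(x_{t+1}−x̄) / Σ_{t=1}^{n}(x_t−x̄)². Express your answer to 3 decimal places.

Mean x̄ = (0.7 + 7.5 − 10.6 + 1.7 + 2.4 − 9.0 + 11.8)/7 = 0.6429
Deviations from mean: 0.0571, 6.8571, -11.2429, 1.0571, 1.7571, -9.6429, 11.1571
Numerator Σ_{t=1}^{6}(x_t−x̄)(x_{t+1}−x̄) = -211.2604
Denominator Σ(x_t−x̄)² = 395.0971
r_1 = -211.2604 / 395.0971 = -0.535

-0.535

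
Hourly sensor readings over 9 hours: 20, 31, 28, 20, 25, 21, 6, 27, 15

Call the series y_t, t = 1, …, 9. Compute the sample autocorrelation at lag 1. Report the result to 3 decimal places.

-0.178

Mean ȳ = (20 + 31 + 28 + 20 + 25 + 21 + 6 + 27 + 15)/9 = 21.4444
Numerator Σ_{t=1}^{8}(y_t−ȳ)(y_{t+1}−ȳ) = -82.0864
Denominator Σ(y_t−ȳ)² = 462.2222
r_1 = -82.0864 / 462.2222 = -0.178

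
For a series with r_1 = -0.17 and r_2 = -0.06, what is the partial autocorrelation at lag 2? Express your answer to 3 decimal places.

-0.092

φ_{22} = (r_2 − r_1²) / (1 − r_1²)
r_1² = (-0.17)² = 0.0289
Numerator = -0.06 − 0.0289 = -0.0889; denominator = 1 − 0.0289 = 0.9711
φ_{22} = -0.0889 / 0.9711 = -0.092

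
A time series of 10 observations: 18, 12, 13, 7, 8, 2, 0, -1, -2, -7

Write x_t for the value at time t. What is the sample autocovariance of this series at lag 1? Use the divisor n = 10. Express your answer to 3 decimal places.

33.100

Mean x̄ = (18 + 12 + 13 + 7 + 8 + 2 + 0 − 1 − 2 − 7)/10 = 5.0000
Σ_{t=1}^{9}(x_t−x̄)(x_{t+1}−x̄) = 331.0000
γ_1 = 331.0000 / 10 = 33.100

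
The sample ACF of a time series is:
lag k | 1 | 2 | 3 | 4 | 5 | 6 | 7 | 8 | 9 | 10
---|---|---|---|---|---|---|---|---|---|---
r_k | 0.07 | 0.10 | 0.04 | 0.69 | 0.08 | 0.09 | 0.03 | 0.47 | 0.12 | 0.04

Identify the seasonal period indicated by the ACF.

4

The largest autocorrelation is r_4 = 0.69, with a weaker echo at lag 8 (0.47); the remaining lags stay at or below 0.12.
The dominant spike at lag 4 indicates a seasonal period of 4.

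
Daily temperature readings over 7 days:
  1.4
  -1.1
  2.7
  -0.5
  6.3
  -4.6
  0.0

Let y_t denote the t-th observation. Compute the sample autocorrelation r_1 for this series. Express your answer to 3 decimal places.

-0.580

Mean ȳ = (1.4 − 1.1 + 2.7 − 0.5 + 6.3 − 4.6 + 0.0)/7 = 0.6000
Numerator Σ_{t=1}^{6}(y_t−ȳ)(y_{t+1}−ȳ) = -40.0300
Denominator Σ(y_t−ȳ)² = 69.0400
r_1 = -40.0300 / 69.0400 = -0.580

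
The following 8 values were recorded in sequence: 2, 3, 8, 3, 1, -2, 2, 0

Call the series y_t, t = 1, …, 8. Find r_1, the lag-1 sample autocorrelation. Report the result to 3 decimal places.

0.248

Mean ȳ = (2 + 3 + 8 + 3 + 1 − 2 + 2 + 0)/8 = 2.1250
Σ(y_t−ȳ)(y_{t+1}−ȳ) = (-0.1094) + (5.1406) + (5.1406) + (-0.9844) + (4.6406) + (0.5156) + (0.2656) = 14.6094
Denominator Σ(y_t−ȳ)² = 58.8750
r_1 = 14.6094 / 58.8750 = 0.248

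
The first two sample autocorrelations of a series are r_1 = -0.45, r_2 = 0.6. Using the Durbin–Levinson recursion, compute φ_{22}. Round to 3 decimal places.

φ_{22} = (r_2 − r_1²) / (1 − r_1²)
r_1² = (-0.45)² = 0.2025
Numerator = 0.6 − 0.2025 = 0.3975; denominator = 1 − 0.2025 = 0.7975
φ_{22} = 0.3975 / 0.7975 = 0.498

0.498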